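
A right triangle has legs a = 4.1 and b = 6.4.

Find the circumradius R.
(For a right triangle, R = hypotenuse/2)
Hypotenuse c = √(a² + b²) = √(16.81 + 40.96) = √57.77 ≈ 7.60066
R = c/2 ≈ 7.60066/2 ≈ 3.80033

R = 3.8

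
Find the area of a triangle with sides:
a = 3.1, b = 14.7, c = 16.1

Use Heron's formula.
s = (3.1 + 14.7 + 16.1)/2 = 33.9/2 = 16.95
s − a = 13.85, s − b = 2.25, s − c = 0.85
s(s−a)(s−b)(s−c) = 16.95·13.85·2.25·0.85 ≈ 448.974
Area = √448.974 ≈ 21.189

Area = 21.19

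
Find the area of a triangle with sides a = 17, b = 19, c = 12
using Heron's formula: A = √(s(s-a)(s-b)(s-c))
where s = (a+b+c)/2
s = (17 + 19 + 12)/2 = 48/2 = 24
s − a = 7, s − b = 5, s − c = 12
s(s−a)(s−b)(s−c) = 24·7·5·12 = 10080
Area = √10080 ≈ 100.399

s = 24.0, Area = 100.4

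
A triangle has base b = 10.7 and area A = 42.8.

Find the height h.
A = ½·b·h  ⇒  h = 2A/b = 2·42.8/10.7 = 85.6/10.7 ≈ 8

h = 8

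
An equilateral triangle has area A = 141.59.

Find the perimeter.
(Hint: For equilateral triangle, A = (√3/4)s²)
A = (√3/4)s²  ⇒  s² = 4A/√3 = 4·141.59/√3 = 566.36/1.73205 ≈ 326.988
s ≈ √326.988 ≈ 18.0828
Perimeter = 3s ≈ 3·18.0828 ≈ 54.2484

Perimeter = 54.25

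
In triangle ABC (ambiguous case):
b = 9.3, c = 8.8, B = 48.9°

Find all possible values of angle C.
b/sin(B) = c/sin(C)  ⇒  sin(C) = c·sin(B)/b = 8.8·sin(48.9°)/9.3
sin(48.9°) ≈ 0.753563
sin(C) ≈ 8.8·0.753563/9.3 ≈ 6.63136/9.3 ≈ 0.713049
Candidate 1: C₁ = arcsin(0.713049) ≈ 45.4836°  →  A = 180° − 48.9° − 45.4836° ≈ 85.6164° > 0, valid
Candidate 2: C₂ = 180° − C₁ ≈ 134.516°  →  A = 180° − 48.9° − 134.516° ≈ -3.4164° ≤ 0, not a valid triangle

C = 45.48° (one solution)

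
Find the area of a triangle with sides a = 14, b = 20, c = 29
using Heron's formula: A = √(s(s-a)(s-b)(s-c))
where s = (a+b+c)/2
s = (14 + 20 + 29)/2 = 63/2 = 31.5
s − a = 17.5, s − b = 11.5, s − c = 2.5
s(s−a)(s−b)(s−c) = 31.5·17.5·11.5·2.5 = 15848.4375
Area = √15848.4375 ≈ 125.891

s = 31.5, Area = 125.9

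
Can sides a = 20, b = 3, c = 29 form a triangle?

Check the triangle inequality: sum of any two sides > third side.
a + b vs c: 20 + 3 = 23 ≤ 29  ✗
a + c vs b: 20 + 29 = 49 > 3  ✓
b + c vs a: 3 + 29 = 32 > 20  ✓

No: 20 + 3 = 23 is not > 29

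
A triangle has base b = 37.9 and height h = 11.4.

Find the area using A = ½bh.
A = ½·b·h = ½·37.9·11.4 = ½·432.06 = 216.03

Area = 216.03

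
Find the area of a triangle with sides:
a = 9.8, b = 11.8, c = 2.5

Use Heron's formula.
s = (9.8 + 11.8 + 2.5)/2 = 24.1/2 = 12.05
s − a = 2.25, s − b = 0.25, s − c = 9.55
s(s−a)(s−b)(s−c) = 12.05·2.25·0.25·9.55 ≈ 64.7311
Area = √64.7311 ≈ 8.04556

Area = 8.046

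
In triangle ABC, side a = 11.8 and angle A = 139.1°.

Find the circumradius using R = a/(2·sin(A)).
R = a/(2·sin(A)) = 11.8/(2·sin(139.1°))
sin(139.1°) ≈ 0.654741
R ≈ 11.8/(2·0.654741) = 11.8/1.30948 ≈ 9.0112

R = 9.011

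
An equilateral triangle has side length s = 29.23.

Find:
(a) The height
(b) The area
(a) The height splits the triangle into two 30-60-90 halves: h = s·√3/2 = 29.23·1.73205/2 ≈ 50.6278/2 ≈ 25.3139
(b) Area = (√3/4)·s² = (√3/4)·29.23² = (√3/4)·854.3929 ≈ 0.433013·854.3929 ≈ 369.963

Height = 25.31, Area = 370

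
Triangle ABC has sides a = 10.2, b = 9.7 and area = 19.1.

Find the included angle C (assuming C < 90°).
Area = ½·a·b·sin(C)  ⇒  sin(C) = 2·Area/(a·b) = 2·19.1/(10.2·9.7) = 38.2/98.94 ≈ 0.386093
C = arcsin(0.386093) ≈ 22.7116° (taking the acute solution since C < 90°)

C = 22.71°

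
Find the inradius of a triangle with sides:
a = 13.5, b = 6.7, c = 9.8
r = Area/s where s is the semi-perimeter.
s = (13.5 + 6.7 + 9.8)/2 = 30/2 = 15
Area = √(s(s−a)(s−b)(s−c)) = √(15·1.5·8.3·5.2) ≈ √971.1 ≈ 31.1625
r ≈ 31.1625/15 ≈ 2.0775

r = 2.077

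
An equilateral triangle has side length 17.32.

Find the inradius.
r = Area/s with s the semi-perimeter.
Area = (√3/4)·17.32² = (√3/4)·299.9824 ≈ 0.433013·299.9824 ≈ 129.896
s = 3·17.32/2 = 25.98
r ≈ 129.896/25.98 ≈ 4.99985
(Equivalently r = side/(2√3) = 17.32/3.4641 ≈ 4.99985.)

r = 5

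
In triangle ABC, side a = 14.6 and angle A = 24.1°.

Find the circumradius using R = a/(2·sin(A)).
R = a/(2·sin(A)) = 14.6/(2·sin(24.1°))
sin(24.1°) ≈ 0.40833
R ≈ 14.6/(2·0.40833) = 14.6/0.816661 ≈ 17.8777

R = 17.88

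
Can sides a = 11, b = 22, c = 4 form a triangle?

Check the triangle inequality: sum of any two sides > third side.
a + b vs c: 11 + 22 = 33 > 4  ✓
a + c vs b: 11 + 4 = 15 ≤ 22  ✗
b + c vs a: 22 + 4 = 26 > 11  ✓

No: 11 + 4 = 15 is not > 22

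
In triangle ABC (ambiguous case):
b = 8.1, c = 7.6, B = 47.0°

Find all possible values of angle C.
b/sin(B) = c/sin(C)  ⇒  sin(C) = c·sin(B)/b = 7.6·sin(47.0°)/8.1
sin(47.0°) ≈ 0.731354
sin(C) ≈ 7.6·0.731354/8.1 ≈ 5.55829/8.1 ≈ 0.686208
Candidate 1: C₁ = arcsin(0.686208) ≈ 43.3307°  →  A = 180° − 47.0° − 43.3307° ≈ 89.6693° > 0, valid
Candidate 2: C₂ = 180° − C₁ ≈ 136.669°  →  A = 180° − 47.0° − 136.669° ≈ -3.6693° ≤ 0, not a valid triangle

C = 43.33° (one solution)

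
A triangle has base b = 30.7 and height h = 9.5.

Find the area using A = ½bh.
A = ½·b·h = ½·30.7·9.5 = ½·291.65 = 145.825

Area = 145.825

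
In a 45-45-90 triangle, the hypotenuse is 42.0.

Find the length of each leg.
In a 45-45-90 triangle hypotenuse = leg·√2, so leg = hypotenuse/√2.
Leg = 42.0/√2 ≈ 42.0/1.41421 ≈ 29.6985

Each leg = 29.7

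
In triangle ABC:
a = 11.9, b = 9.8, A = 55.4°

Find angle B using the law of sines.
a/sin(A) = b/sin(B)  ⇒  sin(B) = b·sin(A)/a = 9.8·sin(55.4°)/11.9
sin(55.4°) ≈ 0.823136
sin(B) ≈ 9.8·0.823136/11.9 ≈ 8.06674/11.9 ≈ 0.677877
B = arcsin(0.677877) ≈ 42.678°
(Since b ≤ a we need B ≤ A, so the obtuse alternative 180° − 42.678° ≈ 137.322° is rejected.)

B = 42.68°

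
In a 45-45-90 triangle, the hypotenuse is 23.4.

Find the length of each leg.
In a 45-45-90 triangle hypotenuse = leg·√2, so leg = hypotenuse/√2.
Leg = 23.4/√2 ≈ 23.4/1.41421 ≈ 16.5463

Each leg = 16.55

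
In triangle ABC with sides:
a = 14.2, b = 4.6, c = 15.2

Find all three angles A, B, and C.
Law of cosines for each angle (a² = 201.64, b² = 21.16, c² = 231.04):
cos(A) = (b² + c² − a²)/(2bc) = (21.16 + 231.04 − 201.64)/(2·4.6·15.2) = 50.56/139.84 ≈ 0.361556  ⇒  A ≈ 68.8042°
cos(B) = (a² + c² − b²)/(2ac) = (201.64 + 231.04 − 21.16)/(2·14.2·15.2) = 411.52/431.68 ≈ 0.953299  ⇒  B ≈ 17.5795°
cos(C) = (a² + b² − c²)/(2ab) = (201.64 + 21.16 − 231.04)/(2·14.2·4.6) = -8.24/130.64 ≈ -0.0630741  ⇒  C ≈ 93.6163°
Check: A + B + C ≈ 180°

A = 68.8°, B = 17.58°, C = 93.62°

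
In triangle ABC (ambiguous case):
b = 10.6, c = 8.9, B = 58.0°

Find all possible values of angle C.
b/sin(B) = c/sin(C)  ⇒  sin(C) = c·sin(B)/b = 8.9·sin(58.0°)/10.6
sin(58.0°) ≈ 0.848048
sin(C) ≈ 8.9·0.848048/10.6 ≈ 7.54763/10.6 ≈ 0.71204
Candidate 1: C₁ = arcsin(0.71204) ≈ 45.4012°  →  A = 180° − 58.0° − 45.4012° ≈ 76.5988° > 0, valid
Candidate 2: C₂ = 180° − C₁ ≈ 134.599°  →  A = 180° − 58.0° − 134.599° ≈ -12.5988° ≤ 0, not a valid triangle

C = 45.4° (one solution)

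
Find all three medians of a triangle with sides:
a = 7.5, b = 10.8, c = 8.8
Median formula: m_a = ½√(2b² + 2c² − a²) (and cyclically). a² = 56.25, b² = 116.64, c² = 77.44.
m_a = ½√(2·116.64 + 2·77.44 − 56.25) = ½√331.91 ≈ ½·18.2184 ≈ 9.1092
m_b = ½√(2·56.25 + 2·77.44 − 116.64) = ½√150.74 ≈ ½·12.2776 ≈ 6.13881
m_c = ½√(2·56.25 + 2·116.64 − 77.44) = ½√268.34 ≈ ½·16.3811 ≈ 8.19054

m_a = 9.109, m_b = 6.139, m_c = 8.191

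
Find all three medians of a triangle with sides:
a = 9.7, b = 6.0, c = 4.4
Median formula: m_a = ½√(2b² + 2c² − a²) (and cyclically). a² = 94.09, b² = 36, c² = 19.36.
m_a = ½√(2·36 + 2·19.36 − 94.09) = ½√16.63 ≈ ½·4.07799 ≈ 2.03899
m_b = ½√(2·94.09 + 2·19.36 − 36) = ½√190.9 ≈ ½·13.8167 ≈ 6.90833
m_c = ½√(2·94.09 + 2·36 − 19.36) = ½√240.82 ≈ ½·15.5184 ≈ 7.75919

m_a = 2.039, m_b = 6.908, m_c = 7.759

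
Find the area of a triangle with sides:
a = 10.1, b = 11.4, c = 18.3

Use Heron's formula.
s = (10.1 + 11.4 + 18.3)/2 = 39.8/2 = 19.9
s − a = 9.8, s − b = 8.5, s − c = 1.6
s(s−a)(s−b)(s−c) = 19.9·9.8·8.5·1.6 ≈ 2652.27
Area = √2652.27 ≈ 51.5002

Area = 51.5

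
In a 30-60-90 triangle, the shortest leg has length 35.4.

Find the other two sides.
In a 30-60-90 triangle the sides are in ratio 1 : √3 : 2 (short leg : long leg : hypotenuse).
Long leg = 35.4·√3 ≈ 35.4·1.73205 ≈ 61.3146
Hypotenuse = 2·35.4 = 70.8

Long leg = 35.4√3 = 61.31, Hypotenuse = 70.8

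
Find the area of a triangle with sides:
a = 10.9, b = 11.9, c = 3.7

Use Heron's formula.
s = (10.9 + 11.9 + 3.7)/2 = 26.5/2 = 13.25
s − a = 2.35, s − b = 1.35, s − c = 9.55
s(s−a)(s−b)(s−c) = 13.25·2.35·1.35·9.55 ≈ 401.44
Area = √401.44 ≈ 20.036

Area = 20.04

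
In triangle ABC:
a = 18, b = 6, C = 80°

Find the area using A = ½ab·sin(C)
A = ½·a·b·sin(C) = ½·18·6·sin(80°)
sin(80°) ≈ 0.984808
A ≈ ½·108·0.984808 = 54·0.984808 ≈ 53.1796

Area = 53.18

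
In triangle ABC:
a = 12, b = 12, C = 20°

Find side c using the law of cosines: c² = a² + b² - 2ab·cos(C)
c² = 12² + 12² − 2·12·12·cos(20°)
cos(20°) ≈ 0.939693
c² ≈ 144 + 144 − 288·(0.939693) ≈ 288 − 270.631 ≈ 17.3685
c ≈ √17.3685 ≈ 4.16756

c = 4.168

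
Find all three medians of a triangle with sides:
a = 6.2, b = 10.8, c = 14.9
Median formula: m_a = ½√(2b² + 2c² − a²) (and cyclically). a² = 38.44, b² = 116.64, c² = 222.01.
m_a = ½√(2·116.64 + 2·222.01 − 38.44) = ½√638.86 ≈ ½·25.2757 ≈ 12.6378
m_b = ½√(2·38.44 + 2·222.01 − 116.64) = ½√404.26 ≈ ½·20.1062 ≈ 10.0531
m_c = ½√(2·38.44 + 2·116.64 − 222.01) = ½√88.15 ≈ ½·9.38882 ≈ 4.69441

m_a = 12.64, m_b = 10.05, m_c = 4.694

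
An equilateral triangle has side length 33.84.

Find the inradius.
r = Area/s with s the semi-perimeter.
Area = (√3/4)·33.84² = (√3/4)·1145.1456 ≈ 0.433013·1145.1456 ≈ 495.863
s = 3·33.84/2 = 50.76
r ≈ 495.863/50.76 ≈ 9.76877
(Equivalently r = side/(2√3) = 33.84/3.4641 ≈ 9.76877.)

r = 9.769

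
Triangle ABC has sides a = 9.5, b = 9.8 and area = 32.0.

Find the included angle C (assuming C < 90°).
Area = ½·a·b·sin(C)  ⇒  sin(C) = 2·Area/(a·b) = 2·32.0/(9.5·9.8) = 64/93.1 ≈ 0.687433
C = arcsin(0.687433) ≈ 43.4272° (taking the acute solution since C < 90°)

C = 43.43°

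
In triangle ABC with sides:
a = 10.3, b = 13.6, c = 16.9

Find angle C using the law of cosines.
c² = a² + b² − 2ab·cos(C)  ⇒  cos(C) = (a² + b² − c²)/(2ab)
cos(C) = (10.3² + 13.6² − 16.9²)/(2·10.3·13.6) = (106.09 + 184.96 − 285.61)/280.16 = 5.44/280.16 ≈ 0.0194175
C = arccos(0.0194175) ≈ 88.8874°

C = 88.89°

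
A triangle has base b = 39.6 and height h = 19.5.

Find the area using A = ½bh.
A = ½·b·h = ½·39.6·19.5 = ½·772.2 = 386.1

Area = 386.1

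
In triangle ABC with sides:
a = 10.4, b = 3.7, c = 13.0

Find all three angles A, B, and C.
Law of cosines for each angle (a² = 108.16, b² = 13.69, c² = 169):
cos(A) = (b² + c² − a²)/(2bc) = (13.69 + 169 − 108.16)/(2·3.7·13.0) = 74.53/96.2 ≈ 0.77474  ⇒  A ≈ 39.2185°
cos(B) = (a² + c² − b²)/(2ac) = (108.16 + 169 − 13.69)/(2·10.4·13.0) = 263.47/270.4 ≈ 0.974371  ⇒  B ≈ 12.9997°
cos(C) = (a² + b² − c²)/(2ab) = (108.16 + 13.69 − 169)/(2·10.4·3.7) = -47.15/76.96 ≈ -0.612656  ⇒  C ≈ 127.782°
Check: A + B + C ≈ 180°

A = 39.22°, B = 13°, C = 127.8°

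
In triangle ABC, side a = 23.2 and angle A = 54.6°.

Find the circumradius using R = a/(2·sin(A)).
R = a/(2·sin(A)) = 23.2/(2·sin(54.6°))
sin(54.6°) ≈ 0.815128
R ≈ 23.2/(2·0.815128) = 23.2/1.63026 ≈ 14.2309

R = 14.23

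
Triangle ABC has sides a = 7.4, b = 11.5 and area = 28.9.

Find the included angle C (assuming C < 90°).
Area = ½·a·b·sin(C)  ⇒  sin(C) = 2·Area/(a·b) = 2·28.9/(7.4·11.5) = 57.8/85.1 ≈ 0.679201
C = arcsin(0.679201) ≈ 42.7812° (taking the acute solution since C < 90°)

C = 42.78°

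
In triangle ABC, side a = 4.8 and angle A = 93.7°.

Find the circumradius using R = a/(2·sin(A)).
R = a/(2·sin(A)) = 4.8/(2·sin(93.7°))
sin(93.7°) ≈ 0.997916
R ≈ 4.8/(2·0.997916) = 4.8/1.99583 ≈ 2.40501

R = 2.405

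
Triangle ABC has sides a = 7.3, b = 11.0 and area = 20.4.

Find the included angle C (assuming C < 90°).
Area = ½·a·b·sin(C)  ⇒  sin(C) = 2·Area/(a·b) = 2·20.4/(7.3·11.0) = 40.8/80.3 ≈ 0.508095
C = arcsin(0.508095) ≈ 30.537° (taking the acute solution since C < 90°)

C = 30.54°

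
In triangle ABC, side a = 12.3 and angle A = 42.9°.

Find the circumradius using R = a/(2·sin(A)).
R = a/(2·sin(A)) = 12.3/(2·sin(42.9°))
sin(42.9°) ≈ 0.680721
R ≈ 12.3/(2·0.680721) = 12.3/1.36144 ≈ 9.03454

R = 9.035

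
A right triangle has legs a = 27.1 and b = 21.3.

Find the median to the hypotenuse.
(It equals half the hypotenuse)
Hypotenuse c = √(a² + b²) = √(734.41 + 453.69) = √1188.1 ≈ 34.4688
Median to hypotenuse = c/2 ≈ 34.4688/2 ≈ 17.2344

Median = 17.23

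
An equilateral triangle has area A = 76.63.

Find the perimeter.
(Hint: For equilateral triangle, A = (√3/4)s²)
A = (√3/4)s²  ⇒  s² = 4A/√3 = 4·76.63/√3 = 306.52/1.73205 ≈ 176.969
s ≈ √176.969 ≈ 13.303
Perimeter = 3s ≈ 3·13.303 ≈ 39.909

Perimeter = 39.91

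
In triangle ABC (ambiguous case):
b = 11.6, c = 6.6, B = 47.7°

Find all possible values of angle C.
b/sin(B) = c/sin(C)  ⇒  sin(C) = c·sin(B)/b = 6.6·sin(47.7°)/11.6
sin(47.7°) ≈ 0.739631
sin(C) ≈ 6.6·0.739631/11.6 ≈ 4.88157/11.6 ≈ 0.420825
Candidate 1: C₁ = arcsin(0.420825) ≈ 24.8867°  →  A = 180° − 47.7° − 24.8867° ≈ 107.413° > 0, valid
Candidate 2: C₂ = 180° − C₁ ≈ 155.113°  →  A = 180° − 47.7° − 155.113° ≈ -22.8133° ≤ 0, not a valid triangle

C = 24.89° (one solution)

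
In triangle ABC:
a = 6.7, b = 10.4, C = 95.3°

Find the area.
Two sides and the included angle (SAS): A = ½·a·b·sin(C) = ½·6.7·10.4·sin(95.3°)
sin(95.3°) ≈ 0.995725
A ≈ ½·69.68·0.995725 = 34.84·0.995725 ≈ 34.691

Area = 34.69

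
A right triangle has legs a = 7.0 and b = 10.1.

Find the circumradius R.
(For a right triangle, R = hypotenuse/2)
Hypotenuse c = √(a² + b²) = √(49 + 102.01) = √151.01 ≈ 12.2886
R = c/2 ≈ 12.2886/2 ≈ 6.14431

R = 6.144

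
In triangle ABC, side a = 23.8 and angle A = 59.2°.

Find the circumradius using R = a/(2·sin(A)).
R = a/(2·sin(A)) = 23.8/(2·sin(59.2°))
sin(59.2°) ≈ 0.85896
R ≈ 23.8/(2·0.85896) = 23.8/1.71792 ≈ 13.854

R = 13.85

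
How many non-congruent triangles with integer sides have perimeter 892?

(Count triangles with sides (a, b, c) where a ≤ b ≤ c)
Let a ≤ b ≤ c with a + b + c = 892. The only binding inequality is a + b > c, i.e. 892 − c > c, so c < 892/2; and c ≥ 892/3 since c is the largest side.
So 298 ≤ c ≤ 445. For each c, b runs from ⌈(892 − c)/2⌉ up to c (then a = 892 − b − c satisfies 1 ≤ a ≤ b automatically), giving c − ⌈(892 − c)/2⌉ + 1 choices.
Summing over c: 2 + 3 + 5 + 6 + … + 221 + 222  (148 terms, c = 298, …, 445) = 16576
Check (closed form: nearest integer to p²/48 for even p, (p+3)²/48 for odd p): 892²/48 = 795664/48 ≈ 16576.33 → 16576

16576 triangles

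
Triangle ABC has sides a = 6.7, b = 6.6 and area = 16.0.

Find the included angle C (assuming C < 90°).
Area = ½·a·b·sin(C)  ⇒  sin(C) = 2·Area/(a·b) = 2·16.0/(6.7·6.6) = 32/44.22 ≈ 0.723654
C = arcsin(0.723654) ≈ 46.357° (taking the acute solution since C < 90°)

C = 46.36°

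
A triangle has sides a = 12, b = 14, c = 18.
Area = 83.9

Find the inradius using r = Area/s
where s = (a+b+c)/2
s = (12 + 14 + 18)/2 = 44/2 = 22
r = Area/s = 83.9/22 ≈ 3.81364

r = 3.814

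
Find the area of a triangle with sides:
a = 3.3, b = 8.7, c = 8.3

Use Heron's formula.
s = (3.3 + 8.7 + 8.3)/2 = 20.3/2 = 10.15
s − a = 6.85, s − b = 1.45, s − c = 1.85
s(s−a)(s−b)(s−c) = 10.15·6.85·1.45·1.85 ≈ 186.508
Area = √186.508 ≈ 13.6568

Area = 13.66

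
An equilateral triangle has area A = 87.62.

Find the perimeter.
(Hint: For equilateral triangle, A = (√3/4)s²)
A = (√3/4)s²  ⇒  s² = 4A/√3 = 4·87.62/√3 = 350.48/1.73205 ≈ 202.35
s ≈ √202.35 ≈ 14.225
Perimeter = 3s ≈ 3·14.225 ≈ 42.6749

Perimeter = 42.67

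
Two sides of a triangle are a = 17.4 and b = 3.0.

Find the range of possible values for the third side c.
Triangle inequality: |a − b| < c < a + b
|a − b| = |17.4 − 3.0| = 14.4
a + b = 17.4 + 3.0 = 20.4

14.4 < c < 20.4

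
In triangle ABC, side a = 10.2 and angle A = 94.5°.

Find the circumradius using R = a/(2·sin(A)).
R = a/(2·sin(A)) = 10.2/(2·sin(94.5°))
sin(94.5°) ≈ 0.996917
R ≈ 10.2/(2·0.996917) = 10.2/1.99383 ≈ 5.11577

R = 5.116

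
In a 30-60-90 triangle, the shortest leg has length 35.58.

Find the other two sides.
In a 30-60-90 triangle the sides are in ratio 1 : √3 : 2 (short leg : long leg : hypotenuse).
Long leg = 35.58·√3 ≈ 35.58·1.73205 ≈ 61.6264
Hypotenuse = 2·35.58 = 71.16

Long leg = 35.58√3 = 61.63, Hypotenuse = 71.16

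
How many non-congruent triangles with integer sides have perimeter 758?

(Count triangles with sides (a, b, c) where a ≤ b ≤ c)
Let a ≤ b ≤ c with a + b + c = 758. The only binding inequality is a + b > c, i.e. 758 − c > c, so c < 758/2; and c ≥ 758/3 since c is the largest side.
So 253 ≤ c ≤ 378. For each c, b runs from ⌈(758 − c)/2⌉ up to c (then a = 758 − b − c satisfies 1 ≤ a ≤ b automatically), giving c − ⌈(758 − c)/2⌉ + 1 choices.
Summing over c: 1 + 3 + 4 + 6 + … + 187 + 189  (126 terms, c = 253, …, 378) = 11970
Check (closed form: nearest integer to p²/48 for even p, (p+3)²/48 for odd p): 758²/48 = 574564/48 ≈ 11970.08 → 11970

11970 triangles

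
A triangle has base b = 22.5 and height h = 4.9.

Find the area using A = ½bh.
A = ½·b·h = ½·22.5·4.9 = ½·110.25 = 55.125

Area = 55.125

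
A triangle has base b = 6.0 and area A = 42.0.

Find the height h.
A = ½·b·h  ⇒  h = 2A/b = 2·42.0/6.0 = 84/6.0 ≈ 14

h = 14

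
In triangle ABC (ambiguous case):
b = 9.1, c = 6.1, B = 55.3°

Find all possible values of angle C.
b/sin(B) = c/sin(C)  ⇒  sin(C) = c·sin(B)/b = 6.1·sin(55.3°)/9.1
sin(55.3°) ≈ 0.822144
sin(C) ≈ 6.1·0.822144/9.1 ≈ 5.01508/9.1 ≈ 0.551108
Candidate 1: C₁ = arcsin(0.551108) ≈ 33.443°  →  A = 180° − 55.3° − 33.443° ≈ 91.257° > 0, valid
Candidate 2: C₂ = 180° − C₁ ≈ 146.557°  →  A = 180° − 55.3° − 146.557° ≈ -21.857° ≤ 0, not a valid triangle

C = 33.44° (one solution)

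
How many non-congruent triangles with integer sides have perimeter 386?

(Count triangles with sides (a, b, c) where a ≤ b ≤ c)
Let a ≤ b ≤ c with a + b + c = 386. The only binding inequality is a + b > c, i.e. 386 − c > c, so c < 386/2; and c ≥ 386/3 since c is the largest side.
So 129 ≤ c ≤ 192. For each c, b runs from ⌈(386 − c)/2⌉ up to c (then a = 386 − b − c satisfies 1 ≤ a ≤ b automatically), giving c − ⌈(386 − c)/2⌉ + 1 choices.
Summing over c: 1 + 3 + 4 + 6 + … + 94 + 96  (64 terms, c = 129, …, 192) = 3104
Check (closed form: nearest integer to p²/48 for even p, (p+3)²/48 for odd p): 386²/48 = 148996/48 ≈ 3104.08 → 3104

3104 triangles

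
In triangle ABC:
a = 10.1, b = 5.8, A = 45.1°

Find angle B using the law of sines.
a/sin(A) = b/sin(B)  ⇒  sin(B) = b·sin(A)/a = 5.8·sin(45.1°)/10.1
sin(45.1°) ≈ 0.70834
sin(B) ≈ 5.8·0.70834/10.1 ≈ 4.10837/10.1 ≈ 0.406769
B = arcsin(0.406769) ≈ 24.0021°
(Since b ≤ a we need B ≤ A, so the obtuse alternative 180° − 24.0021° ≈ 155.998° is rejected.)

B = 24°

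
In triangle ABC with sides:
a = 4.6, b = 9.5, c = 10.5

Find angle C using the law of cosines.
c² = a² + b² − 2ab·cos(C)  ⇒  cos(C) = (a² + b² − c²)/(2ab)
cos(C) = (4.6² + 9.5² − 10.5²)/(2·4.6·9.5) = (21.16 + 90.25 − 110.25)/87.4 = 1.16/87.4 ≈ 0.0132723
C = arccos(0.0132723) ≈ 89.2395°

C = 89.24°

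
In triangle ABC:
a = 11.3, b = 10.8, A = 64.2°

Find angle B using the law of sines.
a/sin(A) = b/sin(B)  ⇒  sin(B) = b·sin(A)/a = 10.8·sin(64.2°)/11.3
sin(64.2°) ≈ 0.900319
sin(B) ≈ 10.8·0.900319/11.3 ≈ 9.72344/11.3 ≈ 0.860482
B = arcsin(0.860482) ≈ 59.3707°
(Since b ≤ a we need B ≤ A, so the obtuse alternative 180° − 59.3707° ≈ 120.629° is rejected.)

B = 59.37°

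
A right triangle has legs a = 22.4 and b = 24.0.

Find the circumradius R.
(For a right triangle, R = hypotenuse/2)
Hypotenuse c = √(a² + b²) = √(501.76 + 576) = √1077.76 ≈ 32.8293
R = c/2 ≈ 32.8293/2 ≈ 16.4146

R = 16.41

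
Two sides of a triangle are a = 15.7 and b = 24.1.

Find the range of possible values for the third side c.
Triangle inequality: |a − b| < c < a + b
|a − b| = |15.7 − 24.1| = 8.4
a + b = 15.7 + 24.1 = 39.8

8.4 < c < 39.8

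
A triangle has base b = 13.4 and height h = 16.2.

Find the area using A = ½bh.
A = ½·b·h = ½·13.4·16.2 = ½·217.08 = 108.54

Area = 108.54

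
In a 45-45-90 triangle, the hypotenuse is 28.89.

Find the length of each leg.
In a 45-45-90 triangle hypotenuse = leg·√2, so leg = hypotenuse/√2.
Leg = 28.89/√2 ≈ 28.89/1.41421 ≈ 20.4283

Each leg = 20.43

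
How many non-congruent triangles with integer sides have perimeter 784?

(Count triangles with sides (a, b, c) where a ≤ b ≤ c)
Let a ≤ b ≤ c with a + b + c = 784. The only binding inequality is a + b > c, i.e. 784 − c > c, so c < 784/2; and c ≥ 784/3 since c is the largest side.
So 262 ≤ c ≤ 391. For each c, b runs from ⌈(784 − c)/2⌉ up to c (then a = 784 − b − c satisfies 1 ≤ a ≤ b automatically), giving c − ⌈(784 − c)/2⌉ + 1 choices.
Summing over c: 2 + 3 + 5 + 6 + … + 194 + 195  (130 terms, c = 262, …, 391) = 12805
Check (closed form: nearest integer to p²/48 for even p, (p+3)²/48 for odd p): 784²/48 = 614656/48 ≈ 12805.33 → 12805

12805 triangles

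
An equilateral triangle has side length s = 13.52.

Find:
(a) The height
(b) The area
(a) The height splits the triangle into two 30-60-90 halves: h = s·√3/2 = 13.52·1.73205/2 ≈ 23.4173/2 ≈ 11.7087
(b) Area = (√3/4)·s² = (√3/4)·13.52² = (√3/4)·182.7904 ≈ 0.433013·182.7904 ≈ 79.1506

Height = 11.71, Area = 79.15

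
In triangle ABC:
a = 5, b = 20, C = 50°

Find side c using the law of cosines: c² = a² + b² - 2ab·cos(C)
c² = 5² + 20² − 2·5·20·cos(50°)
cos(50°) ≈ 0.642788
c² ≈ 25 + 400 − 200·(0.642788) ≈ 425 − 128.558 ≈ 296.442
c ≈ √296.442 ≈ 17.2175

c = 17.22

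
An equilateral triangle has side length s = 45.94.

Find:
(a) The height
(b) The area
(a) The height splits the triangle into two 30-60-90 halves: h = s·√3/2 = 45.94·1.73205/2 ≈ 79.5704/2 ≈ 39.7852
(b) Area = (√3/4)·s² = (√3/4)·45.94² = (√3/4)·2110.4836 ≈ 0.433013·2110.4836 ≈ 913.866

Height = 39.79, Area = 913.9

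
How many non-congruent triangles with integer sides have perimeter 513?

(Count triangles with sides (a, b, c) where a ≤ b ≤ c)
Let a ≤ b ≤ c with a + b + c = 513. The only binding inequality is a + b > c, i.e. 513 − c > c, so c < 513/2; and c ≥ 513/3 since c is the largest side.
So 171 ≤ c ≤ 256. For each c, b runs from ⌈(513 − c)/2⌉ up to c (then a = 513 − b − c satisfies 1 ≤ a ≤ b automatically), giving c − ⌈(513 − c)/2⌉ + 1 choices.
Summing over c: 1 + 2 + 4 + 5 + … + 127 + 128  (86 terms, c = 171, …, 256) = 5547
Check (closed form: nearest integer to p²/48 for even p, (p+3)²/48 for odd p): (513+3)²/48 = 516²/48 = 266256/48 ≈ 5547.00 → 5547

5547 triangles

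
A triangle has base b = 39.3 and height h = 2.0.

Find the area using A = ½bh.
A = ½·b·h = ½·39.3·2.0 = ½·78.6 = 39.3

Area = 39.3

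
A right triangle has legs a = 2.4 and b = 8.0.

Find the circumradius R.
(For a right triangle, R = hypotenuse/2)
Hypotenuse c = √(a² + b²) = √(5.76 + 64) = √69.76 ≈ 8.35225
R = c/2 ≈ 8.35225/2 ≈ 4.17612

R = 4.176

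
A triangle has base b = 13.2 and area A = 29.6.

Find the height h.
A = ½·b·h  ⇒  h = 2A/b = 2·29.6/13.2 = 59.2/13.2 ≈ 4.48485

h = 4.485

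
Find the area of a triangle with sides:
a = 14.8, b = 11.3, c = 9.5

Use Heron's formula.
s = (14.8 + 11.3 + 9.5)/2 = 35.6/2 = 17.8
s − a = 3, s − b = 6.5, s − c = 8.3
s(s−a)(s−b)(s−c) = 17.8·3·6.5·8.3 ≈ 2880.93
Area = √2880.93 ≈ 53.6743

Area = 53.67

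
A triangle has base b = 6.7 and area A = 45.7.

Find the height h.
A = ½·b·h  ⇒  h = 2A/b = 2·45.7/6.7 = 91.4/6.7 ≈ 13.6418

h = 13.64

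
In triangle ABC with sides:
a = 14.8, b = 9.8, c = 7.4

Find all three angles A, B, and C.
Law of cosines for each angle (a² = 219.04, b² = 96.04, c² = 54.76):
cos(A) = (b² + c² − a²)/(2bc) = (96.04 + 54.76 − 219.04)/(2·9.8·7.4) = -68.24/145.04 ≈ -0.470491  ⇒  A ≈ 118.066°
cos(B) = (a² + c² − b²)/(2ac) = (219.04 + 54.76 − 96.04)/(2·14.8·7.4) = 177.76/219.04 ≈ 0.811541  ⇒  B ≈ 35.7532°
cos(C) = (a² + b² − c²)/(2ab) = (219.04 + 96.04 − 54.76)/(2·14.8·9.8) = 260.32/290.08 ≈ 0.897408  ⇒  C ≈ 26.1806°
Check: A + B + C ≈ 180°

A = 118.1°, B = 35.75°, C = 26.18°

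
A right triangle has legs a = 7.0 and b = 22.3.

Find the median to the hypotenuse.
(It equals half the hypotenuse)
Hypotenuse c = √(a² + b²) = √(49 + 497.29) = √546.29 ≈ 23.3728
Median to hypotenuse = c/2 ≈ 23.3728/2 ≈ 11.6864

Median = 11.69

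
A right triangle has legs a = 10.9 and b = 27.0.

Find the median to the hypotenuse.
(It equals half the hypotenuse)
Hypotenuse c = √(a² + b²) = √(118.81 + 729) = √847.81 ≈ 29.1172
Median to hypotenuse = c/2 ≈ 29.1172/2 ≈ 14.5586

Median = 14.56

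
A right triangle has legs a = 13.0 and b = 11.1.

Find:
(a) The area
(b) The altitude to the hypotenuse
(a) The legs are perpendicular, so Area = ½·a·b = ½·13.0·11.1 = ½·144.3 = 72.15
(b) Hypotenuse c = √(a² + b²) = √(169 + 123.21) = √292.21 ≈ 17.0942
    Area = ½·c·h_c  ⇒  h_c = 2·Area/c = 144.3/17.0942 ≈ 8.44148

Area = 72.15, h_c = 8.441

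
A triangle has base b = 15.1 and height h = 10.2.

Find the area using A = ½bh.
A = ½·b·h = ½·15.1·10.2 = ½·154.02 = 77.01

Area = 77.01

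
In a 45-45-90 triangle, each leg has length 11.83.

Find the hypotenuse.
In a 45-45-90 triangle the sides are in ratio 1 : 1 : √2, so hypotenuse = leg·√2.
Hypotenuse = 11.83·√2 ≈ 11.83·1.41421 ≈ 16.7301

Hypotenuse = 11.83√2 = 16.73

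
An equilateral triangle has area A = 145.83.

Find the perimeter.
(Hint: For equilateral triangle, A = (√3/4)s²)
A = (√3/4)s²  ⇒  s² = 4A/√3 = 4·145.83/√3 = 583.32/1.73205 ≈ 336.78
s ≈ √336.78 ≈ 18.3516
Perimeter = 3s ≈ 3·18.3516 ≈ 55.0547

Perimeter = 55.05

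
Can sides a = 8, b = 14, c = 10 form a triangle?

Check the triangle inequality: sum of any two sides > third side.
a + b vs c: 8 + 14 = 22 > 10  ✓
a + c vs b: 8 + 10 = 18 > 14  ✓
b + c vs a: 14 + 10 = 24 > 8  ✓

Yes, triangle inequality satisfied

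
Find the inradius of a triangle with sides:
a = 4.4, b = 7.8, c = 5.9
r = Area/s where s is the semi-perimeter.
s = (4.4 + 7.8 + 5.9)/2 = 18.1/2 = 9.05
Area = √(s(s−a)(s−b)(s−c)) = √(9.05·4.65·1.25·3.15) ≈ √165.7 ≈ 12.8724
r ≈ 12.8724/9.05 ≈ 1.42237

r = 1.422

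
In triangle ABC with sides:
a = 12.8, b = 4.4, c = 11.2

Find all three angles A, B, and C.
Law of cosines for each angle (a² = 163.84, b² = 19.36, c² = 125.44):
cos(A) = (b² + c² − a²)/(2bc) = (19.36 + 125.44 − 163.84)/(2·4.4·11.2) = -19.04/98.56 ≈ -0.193182  ⇒  A ≈ 101.139°
cos(B) = (a² + c² − b²)/(2ac) = (163.84 + 125.44 − 19.36)/(2·12.8·11.2) = 269.92/286.72 ≈ 0.941406  ⇒  B ≈ 19.7109°
cos(C) = (a² + b² − c²)/(2ab) = (163.84 + 19.36 − 125.44)/(2·12.8·4.4) = 57.76/112.64 ≈ 0.512784  ⇒  C ≈ 59.1505°
Check: A + B + C ≈ 180°

A = 101.1°, B = 19.71°, C = 59.15°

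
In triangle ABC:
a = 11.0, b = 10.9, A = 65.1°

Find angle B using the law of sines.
a/sin(A) = b/sin(B)  ⇒  sin(B) = b·sin(A)/a = 10.9·sin(65.1°)/11.0
sin(65.1°) ≈ 0.907044
sin(B) ≈ 10.9·0.907044/11.0 ≈ 9.88678/11.0 ≈ 0.898798
B = arcsin(0.898798) ≈ 64.0005°
(Since b ≤ a we need B ≤ A, so the obtuse alternative 180° − 64.0005° ≈ 115.999° is rejected.)

B = 64°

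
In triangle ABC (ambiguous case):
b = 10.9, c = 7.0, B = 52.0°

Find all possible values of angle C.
b/sin(B) = c/sin(C)  ⇒  sin(C) = c·sin(B)/b = 7.0·sin(52.0°)/10.9
sin(52.0°) ≈ 0.788011
sin(C) ≈ 7.0·0.788011/10.9 ≈ 5.51608/10.9 ≈ 0.506062
Candidate 1: C₁ = arcsin(0.506062) ≈ 30.4019°  →  A = 180° − 52.0° − 30.4019° ≈ 97.5981° > 0, valid
Candidate 2: C₂ = 180° − C₁ ≈ 149.598°  →  A = 180° − 52.0° − 149.598° ≈ -21.5981° ≤ 0, not a valid triangle

C = 30.4° (one solution)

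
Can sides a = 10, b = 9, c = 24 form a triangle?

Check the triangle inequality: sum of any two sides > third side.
a + b vs c: 10 + 9 = 19 ≤ 24  ✗
a + c vs b: 10 + 24 = 34 > 9  ✓
b + c vs a: 9 + 24 = 33 > 10  ✓

No: 10 + 9 = 19 is not > 24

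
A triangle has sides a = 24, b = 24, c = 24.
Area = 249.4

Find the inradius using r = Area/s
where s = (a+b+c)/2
s = (24 + 24 + 24)/2 = 72/2 = 36
r = Area/s = 249.4/36 ≈ 6.92778

r = 6.928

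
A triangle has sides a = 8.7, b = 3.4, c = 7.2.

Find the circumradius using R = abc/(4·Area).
First find the area with Heron's formula.
s = (8.7 + 3.4 + 7.2)/2 = 9.65
Area = √(s(s−a)(s−b)(s−c)) = √(9.65·0.95·6.25·2.45) ≈ √140.377 ≈ 11.8481
abc = 8.7·3.4·7.2 = 212.976
R = abc/(4·Area) ≈ 212.976/(4·11.8481) = 212.976/47.3924 ≈ 4.49389

R = 4.494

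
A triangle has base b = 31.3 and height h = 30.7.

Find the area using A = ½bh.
A = ½·b·h = ½·31.3·30.7 = ½·960.91 = 480.455

Area = 480.455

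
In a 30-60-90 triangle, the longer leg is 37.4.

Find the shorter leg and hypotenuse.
In a 30-60-90 triangle the sides are in ratio 1 : √3 : 2, so short leg = long leg/√3 and hypotenuse = 2·(short leg).
Short leg = 37.4/√3 ≈ 37.4/1.73205 ≈ 21.5929
Hypotenuse = 2·21.5929 ≈ 43.1858

Short leg = 21.59, Hypotenuse = 43.19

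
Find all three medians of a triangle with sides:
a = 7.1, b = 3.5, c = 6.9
Median formula: m_a = ½√(2b² + 2c² − a²) (and cyclically). a² = 50.41, b² = 12.25, c² = 47.61.
m_a = ½√(2·12.25 + 2·47.61 − 50.41) = ½√69.31 ≈ ½·8.32526 ≈ 4.16263
m_b = ½√(2·50.41 + 2·47.61 − 12.25) = ½√183.79 ≈ ½·13.5569 ≈ 6.77846
m_c = ½√(2·50.41 + 2·12.25 − 47.61) = ½√77.71 ≈ ½·8.81533 ≈ 4.40766

m_a = 4.163, m_b = 6.778, m_c = 4.408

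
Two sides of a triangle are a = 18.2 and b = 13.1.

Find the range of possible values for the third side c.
Triangle inequality: |a − b| < c < a + b
|a − b| = |18.2 − 13.1| = 5.1
a + b = 18.2 + 13.1 = 31.3

5.1 < c < 31.3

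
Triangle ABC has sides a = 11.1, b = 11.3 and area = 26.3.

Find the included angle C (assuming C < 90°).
Area = ½·a·b·sin(C)  ⇒  sin(C) = 2·Area/(a·b) = 2·26.3/(11.1·11.3) = 52.6/125.43 ≈ 0.419357
C = arcsin(0.419357) ≈ 24.794° (taking the acute solution since C < 90°)

C = 24.79°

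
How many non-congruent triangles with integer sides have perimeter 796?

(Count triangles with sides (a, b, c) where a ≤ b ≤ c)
Let a ≤ b ≤ c with a + b + c = 796. The only binding inequality is a + b > c, i.e. 796 − c > c, so c < 796/2; and c ≥ 796/3 since c is the largest side.
So 266 ≤ c ≤ 397. For each c, b runs from ⌈(796 − c)/2⌉ up to c (then a = 796 − b − c satisfies 1 ≤ a ≤ b automatically), giving c − ⌈(796 − c)/2⌉ + 1 choices.
Summing over c: 2 + 3 + 5 + 6 + … + 197 + 198  (132 terms, c = 266, …, 397) = 13200
Check (closed form: nearest integer to p²/48 for even p, (p+3)²/48 for odd p): 796²/48 = 633616/48 ≈ 13200.33 → 13200

13200 triangles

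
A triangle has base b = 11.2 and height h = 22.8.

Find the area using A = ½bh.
A = ½·b·h = ½·11.2·22.8 = ½·255.36 = 127.68

Area = 127.68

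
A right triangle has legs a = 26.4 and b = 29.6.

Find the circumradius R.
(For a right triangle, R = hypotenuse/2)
Hypotenuse c = √(a² + b²) = √(696.96 + 876.16) = √1573.12 ≈ 39.6626
R = c/2 ≈ 39.6626/2 ≈ 19.8313

R = 19.83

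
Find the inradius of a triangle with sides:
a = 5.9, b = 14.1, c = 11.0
r = Area/s where s is the semi-perimeter.
s = (5.9 + 14.1 + 11.0)/2 = 31/2 = 15.5
Area = √(s(s−a)(s−b)(s−c)) = √(15.5·9.6·1.4·4.5) ≈ √937.44 ≈ 30.6176
r ≈ 30.6176/15.5 ≈ 1.97533

r = 1.975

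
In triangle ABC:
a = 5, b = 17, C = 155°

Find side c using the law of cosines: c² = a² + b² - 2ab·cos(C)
c² = 5² + 17² − 2·5·17·cos(155°)
cos(155°) ≈ -0.906308
c² ≈ 25 + 289 − 170·(-0.906308) ≈ 314 + 154.072 ≈ 468.072
c ≈ √468.072 ≈ 21.635

c = 21.63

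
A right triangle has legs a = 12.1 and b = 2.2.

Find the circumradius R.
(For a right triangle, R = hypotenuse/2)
Hypotenuse c = √(a² + b²) = √(146.41 + 4.84) = √151.25 ≈ 12.2984
R = c/2 ≈ 12.2984/2 ≈ 6.14919

R = 6.149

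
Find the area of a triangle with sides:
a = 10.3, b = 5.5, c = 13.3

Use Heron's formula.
s = (10.3 + 5.5 + 13.3)/2 = 29.1/2 = 14.55
s − a = 4.25, s − b = 9.05, s − c = 1.25
s(s−a)(s−b)(s−c) = 14.55·4.25·9.05·1.25 ≈ 699.537
Area = √699.537 ≈ 26.4488

Area = 26.45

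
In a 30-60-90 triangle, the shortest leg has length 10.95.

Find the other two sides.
In a 30-60-90 triangle the sides are in ratio 1 : √3 : 2 (short leg : long leg : hypotenuse).
Long leg = 10.95·√3 ≈ 10.95·1.73205 ≈ 18.966
Hypotenuse = 2·10.95 = 21.9

Long leg = 10.95√3 = 18.97, Hypotenuse = 21.9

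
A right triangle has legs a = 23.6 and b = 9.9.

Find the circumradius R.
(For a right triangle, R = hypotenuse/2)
Hypotenuse c = √(a² + b²) = √(556.96 + 98.01) = √654.97 ≈ 25.5924
R = c/2 ≈ 25.5924/2 ≈ 12.7962

R = 12.8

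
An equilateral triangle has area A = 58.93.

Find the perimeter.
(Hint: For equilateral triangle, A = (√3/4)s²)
A = (√3/4)s²  ⇒  s² = 4A/√3 = 4·58.93/√3 = 235.72/1.73205 ≈ 136.093
s ≈ √136.093 ≈ 11.6659
Perimeter = 3s ≈ 3·11.6659 ≈ 34.9977

Perimeter = 35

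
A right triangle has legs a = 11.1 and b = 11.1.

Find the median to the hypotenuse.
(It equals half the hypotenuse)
Hypotenuse c = √(a² + b²) = √(123.21 + 123.21) = √246.42 ≈ 15.6978
Median to hypotenuse = c/2 ≈ 15.6978/2 ≈ 7.84889

Median = 7.849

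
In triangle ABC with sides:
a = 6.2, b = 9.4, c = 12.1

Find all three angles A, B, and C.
Law of cosines for each angle (a² = 38.44, b² = 88.36, c² = 146.41):
cos(A) = (b² + c² − a²)/(2bc) = (88.36 + 146.41 − 38.44)/(2·9.4·12.1) = 196.33/227.48 ≈ 0.863065  ⇒  A ≈ 30.3375°
cos(B) = (a² + c² − b²)/(2ac) = (38.44 + 146.41 − 88.36)/(2·6.2·12.1) = 96.49/150.04 ≈ 0.643095  ⇒  B ≈ 49.977°
cos(C) = (a² + b² − c²)/(2ab) = (38.44 + 88.36 − 146.41)/(2·6.2·9.4) = -19.61/116.56 ≈ -0.16824  ⇒  C ≈ 99.6855°
Check: A + B + C ≈ 180°

A = 30.34°, B = 49.98°, C = 99.69°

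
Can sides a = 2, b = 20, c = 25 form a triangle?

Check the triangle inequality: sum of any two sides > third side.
a + b vs c: 2 + 20 = 22 ≤ 25  ✗
a + c vs b: 2 + 25 = 27 > 20  ✓
b + c vs a: 20 + 25 = 45 > 2  ✓

No: 2 + 20 = 22 is not > 25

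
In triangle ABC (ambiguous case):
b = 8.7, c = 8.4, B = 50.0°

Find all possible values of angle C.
b/sin(B) = c/sin(C)  ⇒  sin(C) = c·sin(B)/b = 8.4·sin(50.0°)/8.7
sin(50.0°) ≈ 0.766044
sin(C) ≈ 8.4·0.766044/8.7 ≈ 6.43477/8.7 ≈ 0.739629
Candidate 1: C₁ = arcsin(0.739629) ≈ 47.6998°  →  A = 180° − 50.0° − 47.6998° ≈ 82.3002° > 0, valid
Candidate 2: C₂ = 180° − C₁ ≈ 132.3°  →  A = 180° − 50.0° − 132.3° ≈ -2.3002° ≤ 0, not a valid triangle

C = 47.7° (one solution)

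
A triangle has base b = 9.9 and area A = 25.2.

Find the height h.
A = ½·b·h  ⇒  h = 2A/b = 2·25.2/9.9 = 50.4/9.9 ≈ 5.09091

h = 5.091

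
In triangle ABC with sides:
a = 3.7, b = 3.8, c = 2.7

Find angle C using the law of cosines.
c² = a² + b² − 2ab·cos(C)  ⇒  cos(C) = (a² + b² − c²)/(2ab)
cos(C) = (3.7² + 3.8² − 2.7²)/(2·3.7·3.8) = (13.69 + 14.44 − 7.29)/28.12 = 20.84/28.12 ≈ 0.74111
C = arccos(0.74111) ≈ 42.174°

C = 42.17°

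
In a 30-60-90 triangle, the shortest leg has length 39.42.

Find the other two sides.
In a 30-60-90 triangle the sides are in ratio 1 : √3 : 2 (short leg : long leg : hypotenuse).
Long leg = 39.42·√3 ≈ 39.42·1.73205 ≈ 68.2774
Hypotenuse = 2·39.42 = 78.84

Long leg = 39.42√3 = 68.28, Hypotenuse = 78.84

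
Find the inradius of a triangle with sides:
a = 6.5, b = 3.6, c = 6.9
r = Area/s where s is the semi-perimeter.
s = (6.5 + 3.6 + 6.9)/2 = 17/2 = 8.5
Area = √(s(s−a)(s−b)(s−c)) = √(8.5·2·4.9·1.6) ≈ √133.28 ≈ 11.5447
r ≈ 11.5447/8.5 ≈ 1.3582

r = 1.358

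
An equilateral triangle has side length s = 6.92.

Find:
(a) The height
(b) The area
(a) The height splits the triangle into two 30-60-90 halves: h = s·√3/2 = 6.92·1.73205/2 ≈ 11.9858/2 ≈ 5.9929
(b) Area = (√3/4)·s² = (√3/4)·6.92² = (√3/4)·47.8864 ≈ 0.433013·47.8864 ≈ 20.7354

Height = 5.993, Area = 20.74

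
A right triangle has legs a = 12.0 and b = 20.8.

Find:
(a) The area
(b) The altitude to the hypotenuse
(a) The legs are perpendicular, so Area = ½·a·b = ½·12.0·20.8 = ½·249.6 = 124.8
(b) Hypotenuse c = √(a² + b²) = √(144 + 432.64) = √576.64 ≈ 24.0133
    Area = ½·c·h_c  ⇒  h_c = 2·Area/c = 249.6/24.0133 ≈ 10.3942

Area = 124.8, h_c = 10.39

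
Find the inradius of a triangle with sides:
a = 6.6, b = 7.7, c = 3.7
r = Area/s where s is the semi-perimeter.
s = (6.6 + 7.7 + 3.7)/2 = 18/2 = 9
Area = √(s(s−a)(s−b)(s−c)) = √(9·2.4·1.3·5.3) ≈ √148.824 ≈ 12.1993
r ≈ 12.1993/9 ≈ 1.35548

r = 1.355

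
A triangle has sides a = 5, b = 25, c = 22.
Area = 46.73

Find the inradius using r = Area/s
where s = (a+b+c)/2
s = (5 + 25 + 22)/2 = 52/2 = 26
r = Area/s = 46.73/26 ≈ 1.79731

r = 1.797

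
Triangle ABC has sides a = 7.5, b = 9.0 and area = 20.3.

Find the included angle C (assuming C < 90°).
Area = ½·a·b·sin(C)  ⇒  sin(C) = 2·Area/(a·b) = 2·20.3/(7.5·9.0) = 40.6/67.5 ≈ 0.601481
C = arcsin(0.601481) ≈ 36.9761° (taking the acute solution since C < 90°)

C = 36.98°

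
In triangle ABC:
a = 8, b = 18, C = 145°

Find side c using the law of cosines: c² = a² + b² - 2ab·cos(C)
c² = 8² + 18² − 2·8·18·cos(145°)
cos(145°) ≈ -0.819152
c² ≈ 64 + 324 − 288·(-0.819152) ≈ 388 + 235.916 ≈ 623.916
c ≈ √623.916 ≈ 24.9783

c = 24.98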